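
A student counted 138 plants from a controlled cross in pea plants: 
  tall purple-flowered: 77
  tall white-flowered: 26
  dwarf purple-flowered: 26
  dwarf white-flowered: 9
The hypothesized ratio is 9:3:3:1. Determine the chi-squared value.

0.023

Expected counts for N = 138 under a 9:3:3:1 ratio (total parts = 16):
  tall purple-flowered: 138 × 9/16 = 77.625
  tall white-flowered: 138 × 3/16 = 25.875
  dwarf purple-flowered: 138 × 3/16 = 25.875
  dwarf white-flowered: 138 × 1/16 = 8.625
χ² = Σ (O − E)² / E
  tall purple-flowered: (77 − 77.625)² / 77.625 = 0.0050
  tall white-flowered: (26 − 25.875)² / 25.875 = 0.0006
  dwarf purple-flowered: (26 − 25.875)² / 25.875 = 0.0006
  dwarf white-flowered: (9 − 8.625)² / 8.625 = 0.0163
χ² = 0.0050 + 0.0006 + 0.0006 + 0.0163 = 0.0225 ≈ 0.023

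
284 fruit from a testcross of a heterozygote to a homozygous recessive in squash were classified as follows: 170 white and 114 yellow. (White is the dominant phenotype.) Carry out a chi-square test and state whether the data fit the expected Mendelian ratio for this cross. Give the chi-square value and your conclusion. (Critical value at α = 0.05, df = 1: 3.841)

A testcross of a heterozygote (Aa × aa) gives a 1:1 phenotypic ratio.
The 1:1 ratio has 2 parts, so with N = 284 the expected counts are:
  white: 284 × 1/2 = 142
  yellow: 284 × 1/2 = 142
χ² = Σ (O − E)² / E
  white: (170 − 142)² / 142 = 5.5211
  yellow: (114 − 142)² / 142 = 5.5211
χ² = 5.5211 + 5.5211 = 11.0422 ≈ 11.042
Degrees of freedom = 2 − 1 = 1; critical value at α = 0.05 is 3.841.
Since 11.042 > 3.841, we reject the null hypothesis — the data do not fit the 1:1 ratio.

11.042; not consistent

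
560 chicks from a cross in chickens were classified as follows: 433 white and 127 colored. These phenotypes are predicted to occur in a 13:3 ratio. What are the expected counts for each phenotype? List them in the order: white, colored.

455, 105

Total ratio parts = 16. Expected numbers out of 560:
  white: 560 × 13/16 = 455
  colored: 560 × 3/16 = 105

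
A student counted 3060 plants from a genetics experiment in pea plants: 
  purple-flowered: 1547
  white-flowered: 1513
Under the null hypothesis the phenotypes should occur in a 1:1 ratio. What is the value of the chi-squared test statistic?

0.378

Under the 1:1 hypothesis (Σ ratio = 2, N = 3060):
  purple-flowered: 3060 × 1/2 = 1530
  white-flowered: 3060 × 1/2 = 1530
χ² = Σ (O − E)² / E
  purple-flowered: (1547 − 1530)² / 1530 = 0.1889
  white-flowered: (1513 − 1530)² / 1530 = 0.1889
χ² = 0.1889 + 0.1889 = 0.3778 ≈ 0.378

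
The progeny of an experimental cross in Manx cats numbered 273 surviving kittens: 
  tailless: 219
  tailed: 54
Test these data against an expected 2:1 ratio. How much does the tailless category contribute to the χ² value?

The 2:1 ratio has 3 parts, so with N = 273 the expected counts are:
  tailless: 273 × 2/3 = 182
  tailed: 273 × 1/3 = 91
Contribution of tailless: (219 − 182)² / 182 = 7.5220

7.522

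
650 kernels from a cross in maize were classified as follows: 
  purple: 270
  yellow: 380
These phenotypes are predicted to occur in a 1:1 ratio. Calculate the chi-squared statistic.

18.615

Total ratio parts = 2. Expected numbers out of 650:
  purple: 650 × 1/2 = 325
  yellow: 650 × 1/2 = 325
χ² = Σ (O − E)² / E
  purple: (270 − 325)² / 325 = 9.3077
  yellow: (380 − 325)² / 325 = 9.3077
χ² = 9.3077 + 9.3077 = 18.6154 ≈ 18.615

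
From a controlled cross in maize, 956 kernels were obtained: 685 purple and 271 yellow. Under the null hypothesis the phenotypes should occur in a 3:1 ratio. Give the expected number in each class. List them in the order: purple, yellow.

The 3:1 ratio has 4 parts, so with N = 956 the expected counts are:
  purple: 956 × 3/4 = 717
  yellow: 956 × 1/4 = 239

717, 239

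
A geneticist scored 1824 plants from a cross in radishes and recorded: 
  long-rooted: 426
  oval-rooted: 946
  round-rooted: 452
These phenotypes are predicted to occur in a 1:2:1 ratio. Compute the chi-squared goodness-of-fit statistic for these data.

Total ratio parts = 4. Expected numbers out of 1824:
  long-rooted: 1824 × 1/4 = 456
  oval-rooted: 1824 × 2/4 = 912
  round-rooted: 1824 × 1/4 = 456
χ² = Σ (O − E)² / E
  long-rooted: (426 − 456)² / 456 = 1.9737
  oval-rooted: (946 − 912)² / 912 = 1.2675
  round-rooted: (452 − 456)² / 456 = 0.0351
χ² = 1.9737 + 1.2675 + 0.0351 = 3.2763 ≈ 3.276

3.276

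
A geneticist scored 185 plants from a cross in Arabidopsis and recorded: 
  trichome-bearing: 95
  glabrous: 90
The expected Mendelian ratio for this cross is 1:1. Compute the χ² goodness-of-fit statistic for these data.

Total ratio parts = 2. Expected numbers out of 185:
  trichome-bearing: 185 × 1/2 = 92.5
  glabrous: 185 × 1/2 = 92.5
χ² = Σ (O − E)² / E
  trichome-bearing: (95 − 92.5)² / 92.5 = 0.0676
  glabrous: (90 − 92.5)² / 92.5 = 0.0676
χ² = 0.0676 + 0.0676 = 0.1352 ≈ 0.135

0.135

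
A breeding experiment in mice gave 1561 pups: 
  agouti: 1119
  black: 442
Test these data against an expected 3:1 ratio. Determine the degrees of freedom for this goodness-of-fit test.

1

A goodness-of-fit test with 2 phenotype classes has df = 2 − 1 = 1.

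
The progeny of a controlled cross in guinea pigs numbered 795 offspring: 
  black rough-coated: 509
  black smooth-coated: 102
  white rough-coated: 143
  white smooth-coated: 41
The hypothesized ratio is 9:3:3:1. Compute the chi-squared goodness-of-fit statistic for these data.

25.168

Expected counts for N = 795 under a 9:3:3:1 ratio (total parts = 16):
  black rough-coated: 795 × 9/16 = 447.1875
  black smooth-coated: 795 × 3/16 = 149.0625
  white rough-coated: 795 × 3/16 = 149.0625
  white smooth-coated: 795 × 1/16 = 49.6875
χ² = Σ (O − E)² / E
  black rough-coated: (509 − 447.1875)² / 447.1875 = 8.5440
  black smooth-coated: (102 − 149.0625)² / 149.0625 = 14.8587
  white rough-coated: (143 − 149.0625)² / 149.0625 = 0.2466
  white smooth-coated: (41 − 49.6875)² / 49.6875 = 1.5189
χ² = 8.5440 + 14.8587 + 0.2466 + 1.5189 = 25.1682 ≈ 25.168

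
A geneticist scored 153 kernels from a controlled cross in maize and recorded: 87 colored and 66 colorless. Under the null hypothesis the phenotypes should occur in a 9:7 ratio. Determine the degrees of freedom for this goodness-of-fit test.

1

A goodness-of-fit test with 2 phenotype classes has df = 2 − 1 = 1.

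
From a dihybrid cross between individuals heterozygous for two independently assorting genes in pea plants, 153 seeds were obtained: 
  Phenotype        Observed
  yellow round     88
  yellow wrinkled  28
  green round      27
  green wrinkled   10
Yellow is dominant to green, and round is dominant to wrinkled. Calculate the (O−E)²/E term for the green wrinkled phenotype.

0.020

A dihybrid F₂ with independent assortment and complete dominance at both loci gives a 9:3:3:1 phenotypic ratio.
Total ratio parts = 16. Expected numbers out of 153:
  yellow round: 153 × 9/16 = 86.0625
  yellow wrinkled: 153 × 3/16 = 28.6875
  green round: 153 × 3/16 = 28.6875
  green wrinkled: 153 × 1/16 = 9.5625
Contribution of green wrinkled: (10 − 9.5625)² / 9.5625 = 0.0200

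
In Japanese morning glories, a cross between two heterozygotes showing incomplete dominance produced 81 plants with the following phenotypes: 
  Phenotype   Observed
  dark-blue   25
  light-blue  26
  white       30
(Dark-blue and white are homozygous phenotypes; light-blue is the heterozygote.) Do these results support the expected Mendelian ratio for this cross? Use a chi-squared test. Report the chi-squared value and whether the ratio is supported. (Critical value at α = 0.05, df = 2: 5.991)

11.000; not consistent

With incomplete dominance, a heterozygote × heterozygote cross gives a 1:2:1 phenotypic ratio.
Expected counts for N = 81 under a 1:2:1 ratio (total parts = 4):
  dark-blue: 81 × 1/4 = 20.25
  light-blue: 81 × 2/4 = 40.5
  white: 81 × 1/4 = 20.25
χ² = Σ (O − E)² / E
  dark-blue: (25 − 20.25)² / 20.25 = 1.1142
  light-blue: (26 − 40.5)² / 40.5 = 5.1914
  white: (30 − 20.25)² / 20.25 = 4.6944
χ² = 1.1142 + 5.1914 + 4.6944 = 11.000
Degrees of freedom = 3 − 1 = 2; critical value at α = 0.05 is 5.991.
Since 11.000 > 5.991, we reject the null hypothesis — the data do not fit the 1:2:1 ratio.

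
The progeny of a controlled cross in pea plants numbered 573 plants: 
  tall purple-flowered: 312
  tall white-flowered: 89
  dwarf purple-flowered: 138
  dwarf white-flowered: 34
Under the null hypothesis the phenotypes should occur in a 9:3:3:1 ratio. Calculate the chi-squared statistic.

12.280

Expected counts for N = 573 under a 9:3:3:1 ratio (total parts = 16):
  tall purple-flowered: 573 × 9/16 = 322.3125
  tall white-flowered: 573 × 3/16 = 107.4375
  dwarf purple-flowered: 573 × 3/16 = 107.4375
  dwarf white-flowered: 573 × 1/16 = 35.8125
χ² = Σ (O − E)² / E
  tall purple-flowered: (312 − 322.3125)² / 322.3125 = 0.3300
  tall white-flowered: (89 − 107.4375)² / 107.4375 = 3.1641
  dwarf purple-flowered: (138 − 107.4375)² / 107.4375 = 8.6940
  dwarf white-flowered: (34 − 35.8125)² / 35.8125 = 0.0917
χ² = 0.3300 + 3.1641 + 8.6940 + 0.0917 = 12.2798 ≈ 12.280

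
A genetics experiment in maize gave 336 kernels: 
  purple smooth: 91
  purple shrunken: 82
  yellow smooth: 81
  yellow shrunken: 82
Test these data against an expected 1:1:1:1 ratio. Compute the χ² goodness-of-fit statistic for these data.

0.786

Under the 1:1:1:1 hypothesis (Σ ratio = 4, N = 336):
  purple smooth: 336 × 1/4 = 84
  purple shrunken: 336 × 1/4 = 84
  yellow smooth: 336 × 1/4 = 84
  yellow shrunken: 336 × 1/4 = 84
χ² = Σ (O − E)² / E
  purple smooth: (91 − 84)² / 84 = 0.5833
  purple shrunken: (82 − 84)² / 84 = 0.0476
  yellow smooth: (81 − 84)² / 84 = 0.1071
  yellow shrunken: (82 − 84)² / 84 = 0.0476
χ² = 0.5833 + 0.0476 + 0.1071 + 0.0476 = 0.7856 ≈ 0.786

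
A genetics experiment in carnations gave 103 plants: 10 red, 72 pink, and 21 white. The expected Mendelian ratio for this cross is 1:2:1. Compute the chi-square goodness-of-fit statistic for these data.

18.670

Total ratio parts = 4. Expected numbers out of 103:
  red: 103 × 1/4 = 25.75
  pink: 103 × 2/4 = 51.5
  white: 103 × 1/4 = 25.75
χ² = Σ (O − E)² / E
  red: (10 − 25.75)² / 25.75 = 9.6335
  pink: (72 − 51.5)² / 51.5 = 8.1602
  white: (21 − 25.75)² / 25.75 = 0.8762
χ² = 9.6335 + 8.1602 + 0.8762 = 18.6699 ≈ 18.670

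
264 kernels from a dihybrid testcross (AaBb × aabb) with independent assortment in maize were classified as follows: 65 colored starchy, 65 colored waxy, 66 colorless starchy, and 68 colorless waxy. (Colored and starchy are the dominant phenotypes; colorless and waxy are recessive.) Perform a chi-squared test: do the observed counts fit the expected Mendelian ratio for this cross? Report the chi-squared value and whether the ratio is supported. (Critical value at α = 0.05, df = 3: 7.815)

0.091; consistent

A dihybrid testcross with independent assortment gives a 1:1:1:1 ratio.
Total ratio parts = 4. Expected numbers out of 264:
  colored starchy: 264 × 1/4 = 66
  colored waxy: 264 × 1/4 = 66
  colorless starchy: 264 × 1/4 = 66
  colorless waxy: 264 × 1/4 = 66
χ² = Σ (O − E)² / E
  colored starchy: (65 − 66)² / 66 = 0.0152
  colored waxy: (65 − 66)² / 66 = 0.0152
  colorless starchy: (66 − 66)² / 66 = 0.0000
  colorless waxy: (68 − 66)² / 66 = 0.0606
χ² = 0.0152 + 0.0152 + 0.0000 + 0.0606 = 0.091
Degrees of freedom = 4 − 1 = 3; critical value at α = 0.05 is 7.815.
Since 0.091 < 7.815, we fail to reject the null hypothesis — the data are consistent with the 1:1:1:1 ratio.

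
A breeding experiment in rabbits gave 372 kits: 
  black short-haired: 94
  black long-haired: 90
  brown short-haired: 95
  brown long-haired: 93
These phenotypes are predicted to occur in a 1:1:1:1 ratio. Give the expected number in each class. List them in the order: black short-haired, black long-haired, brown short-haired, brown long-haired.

The 1:1:1:1 ratio has 4 parts, so with N = 372 the expected counts are:
  black short-haired: 372 × 1/4 = 93
  black long-haired: 372 × 1/4 = 93
  brown short-haired: 372 × 1/4 = 93
  brown long-haired: 372 × 1/4 = 93

93, 93, 93, 93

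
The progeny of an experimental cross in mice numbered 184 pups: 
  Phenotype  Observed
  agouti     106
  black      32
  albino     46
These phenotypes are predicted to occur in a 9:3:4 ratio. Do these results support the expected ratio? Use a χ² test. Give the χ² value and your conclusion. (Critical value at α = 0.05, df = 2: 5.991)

Total ratio parts = 16. Expected numbers out of 184:
  agouti: 184 × 9/16 = 103.5
  black: 184 × 3/16 = 34.5
  albino: 184 × 4/16 = 46
χ² = Σ (O − E)² / E
  agouti: (106 − 103.5)² / 103.5 = 0.0604
  black: (32 − 34.5)² / 34.5 = 0.1812
  albino: (46 − 46)² / 46 = 0.0000
χ² = 0.0604 + 0.1812 + 0.0000 = 0.2416 ≈ 0.242
Degrees of freedom = 3 − 1 = 2; critical value at α = 0.05 is 5.991.
Since 0.242 < 5.991, we fail to reject the null hypothesis — the data are consistent with the 9:3:4 ratio.

0.242; consistent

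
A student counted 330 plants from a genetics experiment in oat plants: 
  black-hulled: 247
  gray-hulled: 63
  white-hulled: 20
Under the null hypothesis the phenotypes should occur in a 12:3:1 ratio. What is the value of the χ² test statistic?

The 12:3:1 ratio has 16 parts, so with N = 330 the expected counts are:
  black-hulled: 330 × 12/16 = 247.5
  gray-hulled: 330 × 3/16 = 61.875
  white-hulled: 330 × 1/16 = 20.625
χ² = Σ (O − E)² / E
  black-hulled: (247 − 247.5)² / 247.5 = 0.0010
  gray-hulled: (63 − 61.875)² / 61.875 = 0.0205
  white-hulled: (20 − 20.625)² / 20.625 = 0.0189
χ² = 0.0010 + 0.0205 + 0.0189 = 0.0404 ≈ 0.040

0.040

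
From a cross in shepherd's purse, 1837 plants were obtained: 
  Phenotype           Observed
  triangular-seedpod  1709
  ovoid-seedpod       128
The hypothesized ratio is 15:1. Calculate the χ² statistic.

Expected counts for N = 1837 under a 15:1 ratio (total parts = 16):
  triangular-seedpod: 1837 × 15/16 = 1722.1875
  ovoid-seedpod: 1837 × 1/16 = 114.8125
χ² = Σ (O − E)² / E
  triangular-seedpod: (1709 − 1722.1875)² / 1722.1875 = 0.1010
  ovoid-seedpod: (128 − 114.8125)² / 114.8125 = 1.5147
χ² = 0.1010 + 1.5147 = 1.6157 ≈ 1.616

1.616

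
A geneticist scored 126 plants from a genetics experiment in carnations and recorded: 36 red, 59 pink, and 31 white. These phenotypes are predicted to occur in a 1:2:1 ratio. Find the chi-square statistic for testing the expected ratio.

The 1:2:1 ratio has 4 parts, so with N = 126 the expected counts are:
  red: 126 × 1/4 = 31.5
  pink: 126 × 2/4 = 63
  white: 126 × 1/4 = 31.5
χ² = Σ (O − E)² / E
  red: (36 − 31.5)² / 31.5 = 0.6429
  pink: (59 − 63)² / 63 = 0.2540
  white: (31 − 31.5)² / 31.5 = 0.0079
χ² = 0.6429 + 0.2540 + 0.0079 = 0.9048 ≈ 0.905

0.905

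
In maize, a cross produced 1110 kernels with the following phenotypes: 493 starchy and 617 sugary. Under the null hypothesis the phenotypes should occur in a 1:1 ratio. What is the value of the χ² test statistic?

The 1:1 ratio has 2 parts, so with N = 1110 the expected counts are:
  starchy: 1110 × 1/2 = 555
  sugary: 1110 × 1/2 = 555
χ² = Σ (O − E)² / E
  starchy: (493 − 555)² / 555 = 6.9261
  sugary: (617 − 555)² / 555 = 6.9261
χ² = 6.9261 + 6.9261 = 13.8522 ≈ 13.852

13.852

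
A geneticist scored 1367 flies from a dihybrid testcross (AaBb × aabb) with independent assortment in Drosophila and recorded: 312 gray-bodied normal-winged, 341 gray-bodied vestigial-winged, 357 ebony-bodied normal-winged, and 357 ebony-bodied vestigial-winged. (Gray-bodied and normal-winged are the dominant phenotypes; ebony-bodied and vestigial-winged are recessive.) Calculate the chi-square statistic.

A dihybrid testcross with independent assortment gives a 1:1:1:1 ratio.
Expected counts for N = 1367 under a 1:1:1:1 ratio (total parts = 4):
  gray-bodied normal-winged: 1367 × 1/4 = 341.75
  gray-bodied vestigial-winged: 1367 × 1/4 = 341.75
  ebony-bodied normal-winged: 1367 × 1/4 = 341.75
  ebony-bodied vestigial-winged: 1367 × 1/4 = 341.75
χ² = Σ (O − E)² / E
  gray-bodied normal-winged: (312 − 341.75)² / 341.75 = 2.5898
  gray-bodied vestigial-winged: (341 − 341.75)² / 341.75 = 0.0016
  ebony-bodied normal-winged: (357 − 341.75)² / 341.75 = 0.6805
  ebony-bodied vestigial-winged: (357 − 341.75)² / 341.75 = 0.6805
χ² = 2.5898 + 0.0016 + 0.6805 + 0.6805 = 3.9524 ≈ 3.952

3.952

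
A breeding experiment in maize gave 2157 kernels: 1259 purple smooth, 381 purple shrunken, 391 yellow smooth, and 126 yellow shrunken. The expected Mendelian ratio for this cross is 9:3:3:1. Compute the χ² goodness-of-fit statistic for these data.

Expected counts for N = 2157 under a 9:3:3:1 ratio (total parts = 16):
  purple smooth: 2157 × 9/16 = 1213.3125
  purple shrunken: 2157 × 3/16 = 404.4375
  yellow smooth: 2157 × 3/16 = 404.4375
  yellow shrunken: 2157 × 1/16 = 134.8125
χ² = Σ (O − E)² / E
  purple smooth: (1259 − 1213.3125)² / 1213.3125 = 1.7204
  purple shrunken: (381 − 404.4375)² / 404.4375 = 1.3582
  yellow smooth: (391 − 404.4375)² / 404.4375 = 0.4465
  yellow shrunken: (126 − 134.8125)² / 134.8125 = 0.5761
χ² = 1.7204 + 1.3582 + 0.4465 + 0.5761 = 4.1012 ≈ 4.101

4.101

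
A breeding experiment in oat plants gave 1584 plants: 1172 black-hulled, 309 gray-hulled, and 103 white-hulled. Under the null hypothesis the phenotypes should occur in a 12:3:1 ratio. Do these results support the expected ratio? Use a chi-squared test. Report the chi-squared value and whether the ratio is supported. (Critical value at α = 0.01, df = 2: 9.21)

0.862; consistent

Expected counts for N = 1584 under a 12:3:1 ratio (total parts = 16):
  black-hulled: 1584 × 12/16 = 1188
  gray-hulled: 1584 × 3/16 = 297
  white-hulled: 1584 × 1/16 = 99
χ² = Σ (O − E)² / E
  black-hulled: (1172 − 1188)² / 1188 = 0.2155
  gray-hulled: (309 − 297)² / 297 = 0.4848
  white-hulled: (103 − 99)² / 99 = 0.1616
χ² = 0.2155 + 0.4848 + 0.1616 = 0.8619 ≈ 0.862
Degrees of freedom = 3 − 1 = 2; critical value at α = 0.01 is 9.21.
Since 0.862 < 9.21, we fail to reject the null hypothesis — the data are consistent with the 12:3:1 ratio.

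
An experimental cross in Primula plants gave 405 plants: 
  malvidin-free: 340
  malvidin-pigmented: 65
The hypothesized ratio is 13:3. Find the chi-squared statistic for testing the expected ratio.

Expected counts for N = 405 under a 13:3 ratio (total parts = 16):
  malvidin-free: 405 × 13/16 = 329.0625
  malvidin-pigmented: 405 × 3/16 = 75.9375
χ² = Σ (O − E)² / E
  malvidin-free: (340 − 329.0625)² / 329.0625 = 0.3635
  malvidin-pigmented: (65 − 75.9375)² / 75.9375 = 1.5754
χ² = 0.3635 + 1.5754 = 1.9389 ≈ 1.939

1.939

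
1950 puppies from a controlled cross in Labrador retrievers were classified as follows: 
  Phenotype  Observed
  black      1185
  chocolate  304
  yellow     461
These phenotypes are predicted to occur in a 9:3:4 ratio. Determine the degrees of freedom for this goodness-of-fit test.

2

A goodness-of-fit test with 3 phenotype classes has df = 3 − 1 = 2.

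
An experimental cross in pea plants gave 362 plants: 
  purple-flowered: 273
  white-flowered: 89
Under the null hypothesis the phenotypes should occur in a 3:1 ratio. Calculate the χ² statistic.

0.033

Under the 3:1 hypothesis (Σ ratio = 4, N = 362):
  purple-flowered: 362 × 3/4 = 271.5
  white-flowered: 362 × 1/4 = 90.5
χ² = Σ (O − E)² / E
  purple-flowered: (273 − 271.5)² / 271.5 = 0.0083
  white-flowered: (89 − 90.5)² / 90.5 = 0.0249
χ² = 0.0083 + 0.0249 = 0.0332 ≈ 0.033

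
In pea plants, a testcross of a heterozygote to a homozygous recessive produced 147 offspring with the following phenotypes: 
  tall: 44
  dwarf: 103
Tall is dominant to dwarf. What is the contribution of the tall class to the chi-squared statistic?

A testcross of a heterozygote (Aa × aa) gives a 1:1 phenotypic ratio.
The 1:1 ratio has 2 parts, so with N = 147 the expected counts are:
  tall: 147 × 1/2 = 73.5
  dwarf: 147 × 1/2 = 73.5
Contribution of tall: (44 − 73.5)² / 73.5 = 11.8401

11.840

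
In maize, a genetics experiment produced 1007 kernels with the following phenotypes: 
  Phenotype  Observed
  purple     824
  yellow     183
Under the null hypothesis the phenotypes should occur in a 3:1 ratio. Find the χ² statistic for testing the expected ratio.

The 3:1 ratio has 4 parts, so with N = 1007 the expected counts are:
  purple: 1007 × 3/4 = 755.25
  yellow: 1007 × 1/4 = 251.75
χ² = Σ (O − E)² / E
  purple: (824 − 755.25)² / 755.25 = 6.2583
  yellow: (183 − 251.75)² / 251.75 = 18.7748
χ² = 6.2583 + 18.7748 = 25.0331 ≈ 25.033

25.033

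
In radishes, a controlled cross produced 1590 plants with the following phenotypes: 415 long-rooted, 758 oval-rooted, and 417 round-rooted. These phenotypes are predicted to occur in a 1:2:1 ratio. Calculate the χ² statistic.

Total ratio parts = 4. Expected numbers out of 1590:
  long-rooted: 1590 × 1/4 = 397.5
  oval-rooted: 1590 × 2/4 = 795
  round-rooted: 1590 × 1/4 = 397.5
χ² = Σ (O − E)² / E
  long-rooted: (415 − 397.5)² / 397.5 = 0.7704
  oval-rooted: (758 − 795)² / 795 = 1.7220
  round-rooted: (417 − 397.5)² / 397.5 = 0.9566
χ² = 0.7704 + 1.7220 + 0.9566 = 3.449

3.449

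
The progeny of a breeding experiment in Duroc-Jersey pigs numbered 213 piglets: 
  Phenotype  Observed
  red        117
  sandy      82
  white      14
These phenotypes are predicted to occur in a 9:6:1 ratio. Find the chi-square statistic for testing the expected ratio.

0.158

Total ratio parts = 16. Expected numbers out of 213:
  red: 213 × 9/16 = 119.8125
  sandy: 213 × 6/16 = 79.875
  white: 213 × 1/16 = 13.3125
χ² = Σ (O − E)² / E
  red: (117 − 119.8125)² / 119.8125 = 0.0660
  sandy: (82 − 79.875)² / 79.875 = 0.0565
  white: (14 − 13.3125)² / 13.3125 = 0.0355
χ² = 0.0660 + 0.0565 + 0.0355 = 0.158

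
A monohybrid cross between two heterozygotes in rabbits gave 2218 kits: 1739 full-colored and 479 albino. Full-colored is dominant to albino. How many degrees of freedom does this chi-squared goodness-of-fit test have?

For a monohybrid cross between heterozygotes with complete dominance, the expected phenotypic ratio is 3:1.
A goodness-of-fit test with 2 phenotype classes has df = 2 − 1 = 1.

1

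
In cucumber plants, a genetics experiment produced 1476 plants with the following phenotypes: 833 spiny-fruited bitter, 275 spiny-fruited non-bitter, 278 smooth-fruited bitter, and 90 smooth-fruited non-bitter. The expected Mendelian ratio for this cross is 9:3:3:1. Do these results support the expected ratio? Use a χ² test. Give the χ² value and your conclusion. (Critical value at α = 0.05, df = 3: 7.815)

0.081; consistent

Total ratio parts = 16. Expected numbers out of 1476:
  spiny-fruited bitter: 1476 × 9/16 = 830.25
  spiny-fruited non-bitter: 1476 × 3/16 = 276.75
  smooth-fruited bitter: 1476 × 3/16 = 276.75
  smooth-fruited non-bitter: 1476 × 1/16 = 92.25
χ² = Σ (O − E)² / E
  spiny-fruited bitter: (833 − 830.25)² / 830.25 = 0.0091
  spiny-fruited non-bitter: (275 − 276.75)² / 276.75 = 0.0111
  smooth-fruited bitter: (278 − 276.75)² / 276.75 = 0.0056
  smooth-fruited non-bitter: (90 − 92.25)² / 92.25 = 0.0549
χ² = 0.0091 + 0.0111 + 0.0056 + 0.0549 = 0.0807 ≈ 0.081
Degrees of freedom = 4 − 1 = 3; critical value at α = 0.05 is 7.815.
Since 0.081 < 7.815, we fail to reject the null hypothesis — the data are consistent with the 9:3:3:1 ratio.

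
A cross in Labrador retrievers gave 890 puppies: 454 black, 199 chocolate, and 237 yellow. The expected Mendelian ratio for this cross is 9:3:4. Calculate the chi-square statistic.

11.472

Under the 9:3:4 hypothesis (Σ ratio = 16, N = 890):
  black: 890 × 9/16 = 500.625
  chocolate: 890 × 3/16 = 166.875
  yellow: 890 × 4/16 = 222.5
χ² = Σ (O − E)² / E
  black: (454 − 500.625)² / 500.625 = 4.3424
  chocolate: (199 − 166.875)² / 166.875 = 6.1844
  yellow: (237 − 222.5)² / 222.5 = 0.9449
χ² = 4.3424 + 6.1844 + 0.9449 = 11.4717 ≈ 11.472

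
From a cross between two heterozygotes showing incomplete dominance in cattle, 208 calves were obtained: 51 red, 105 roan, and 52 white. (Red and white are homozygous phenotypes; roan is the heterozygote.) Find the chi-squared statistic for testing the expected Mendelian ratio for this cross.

0.029

With incomplete dominance, a heterozygote × heterozygote cross gives a 1:2:1 phenotypic ratio.
Under the 1:2:1 hypothesis (Σ ratio = 4, N = 208):
  red: 208 × 1/4 = 52
  roan: 208 × 2/4 = 104
  white: 208 × 1/4 = 52
χ² = Σ (O − E)² / E
  red: (51 − 52)² / 52 = 0.0192
  roan: (105 − 104)² / 104 = 0.0096
  white: (52 − 52)² / 52 = 0.0000
χ² = 0.0192 + 0.0096 + 0.0000 = 0.0288 ≈ 0.029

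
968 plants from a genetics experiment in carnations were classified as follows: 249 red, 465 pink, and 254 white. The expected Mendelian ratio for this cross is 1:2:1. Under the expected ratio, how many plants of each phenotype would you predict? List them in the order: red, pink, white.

242, 484, 242

Expected counts for N = 968 under a 1:2:1 ratio (total parts = 4):
  red: 968 × 1/4 = 242
  pink: 968 × 2/4 = 484
  white: 968 × 1/4 = 242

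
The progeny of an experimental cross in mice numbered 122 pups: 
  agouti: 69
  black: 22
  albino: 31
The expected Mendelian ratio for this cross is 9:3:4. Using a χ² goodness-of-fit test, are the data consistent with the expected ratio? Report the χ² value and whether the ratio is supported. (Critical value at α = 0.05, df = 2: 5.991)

0.044; consistent

Under the 9:3:4 hypothesis (Σ ratio = 16, N = 122):
  agouti: 122 × 9/16 = 68.625
  black: 122 × 3/16 = 22.875
  albino: 122 × 4/16 = 30.5
χ² = Σ (O − E)² / E
  agouti: (69 − 68.625)² / 68.625 = 0.0020
  black: (22 − 22.875)² / 22.875 = 0.0335
  albino: (31 − 30.5)² / 30.5 = 0.0082
χ² = 0.0020 + 0.0335 + 0.0082 = 0.0437 ≈ 0.044
Degrees of freedom = 3 − 1 = 2; critical value at α = 0.05 is 5.991.
Since 0.044 < 5.991, we fail to reject the null hypothesis — the data are consistent with the 9:3:4 ratio.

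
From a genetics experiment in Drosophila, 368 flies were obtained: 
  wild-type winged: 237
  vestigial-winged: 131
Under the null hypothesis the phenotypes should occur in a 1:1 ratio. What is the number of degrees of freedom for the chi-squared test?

1

A goodness-of-fit test with 2 phenotype classes has df = 2 − 1 = 1.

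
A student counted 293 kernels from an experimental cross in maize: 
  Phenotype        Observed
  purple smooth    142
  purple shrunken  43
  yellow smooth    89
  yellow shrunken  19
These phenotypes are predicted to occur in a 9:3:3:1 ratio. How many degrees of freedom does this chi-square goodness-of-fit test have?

A goodness-of-fit test with 4 phenotype classes has df = 4 − 1 = 3.

3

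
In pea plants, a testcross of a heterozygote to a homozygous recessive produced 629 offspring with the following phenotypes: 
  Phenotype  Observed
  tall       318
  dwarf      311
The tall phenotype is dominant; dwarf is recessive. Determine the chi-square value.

A testcross of a heterozygote (Aa × aa) gives a 1:1 phenotypic ratio.
Total ratio parts = 2. Expected numbers out of 629:
  tall: 629 × 1/2 = 314.5
  dwarf: 629 × 1/2 = 314.5
χ² = Σ (O − E)² / E
  tall: (318 − 314.5)² / 314.5 = 0.0390
  dwarf: (311 − 314.5)² / 314.5 = 0.0390
χ² = 0.0390 + 0.0390 = 0.078

0.078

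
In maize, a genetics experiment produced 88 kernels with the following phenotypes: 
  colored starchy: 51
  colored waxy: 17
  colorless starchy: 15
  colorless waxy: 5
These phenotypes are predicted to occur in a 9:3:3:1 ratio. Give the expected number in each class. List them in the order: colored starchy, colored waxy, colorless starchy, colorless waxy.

The 9:3:3:1 ratio has 16 parts, so with N = 88 the expected counts are:
  colored starchy: 88 × 9/16 = 49.5
  colored waxy: 88 × 3/16 = 16.5
  colorless starchy: 88 × 3/16 = 16.5
  colorless waxy: 88 × 1/16 = 5.5

49.5, 16.5, 16.5, 5.5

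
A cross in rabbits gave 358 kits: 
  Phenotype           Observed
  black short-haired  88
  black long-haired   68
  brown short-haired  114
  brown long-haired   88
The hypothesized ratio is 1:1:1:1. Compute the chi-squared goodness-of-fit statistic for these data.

Total ratio parts = 4. Expected numbers out of 358:
  black short-haired: 358 × 1/4 = 89.5
  black long-haired: 358 × 1/4 = 89.5
  brown short-haired: 358 × 1/4 = 89.5
  brown long-haired: 358 × 1/4 = 89.5
χ² = Σ (O − E)² / E
  black short-haired: (88 − 89.5)² / 89.5 = 0.0251
  black long-haired: (68 − 89.5)² / 89.5 = 5.1648
  brown short-haired: (114 − 89.5)² / 89.5 = 6.7067
  brown long-haired: (88 − 89.5)² / 89.5 = 0.0251
χ² = 0.0251 + 5.1648 + 6.7067 + 0.0251 = 11.9217 ≈ 11.922

11.922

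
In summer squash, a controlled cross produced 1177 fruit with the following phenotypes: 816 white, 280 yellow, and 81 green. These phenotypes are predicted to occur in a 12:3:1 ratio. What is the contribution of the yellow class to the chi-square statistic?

Total ratio parts = 16. Expected numbers out of 1177:
  white: 1177 × 12/16 = 882.75
  yellow: 1177 × 3/16 = 220.6875
  green: 1177 × 1/16 = 73.5625
Contribution of yellow: (280 − 220.6875)² / 220.6875 = 15.9410

15.941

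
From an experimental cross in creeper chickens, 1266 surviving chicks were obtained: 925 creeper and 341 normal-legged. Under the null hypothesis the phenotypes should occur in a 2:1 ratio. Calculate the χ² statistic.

Expected counts for N = 1266 under a 2:1 ratio (total parts = 3):
  creeper: 1266 × 2/3 = 844
  normal-legged: 1266 × 1/3 = 422
χ² = Σ (O − E)² / E
  creeper: (925 − 844)² / 844 = 7.7737
  normal-legged: (341 − 422)² / 422 = 15.5474
χ² = 7.7737 + 15.5474 = 23.3211 ≈ 23.321

23.321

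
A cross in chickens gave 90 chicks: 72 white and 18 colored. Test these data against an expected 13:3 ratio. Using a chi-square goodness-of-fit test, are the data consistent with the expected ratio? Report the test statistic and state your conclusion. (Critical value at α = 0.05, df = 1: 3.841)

Expected counts for N = 90 under a 13:3 ratio (total parts = 16):
  white: 90 × 13/16 = 73.125
  colored: 90 × 3/16 = 16.875
χ² = Σ (O − E)² / E
  white: (72 − 73.125)² / 73.125 = 0.0173
  colored: (18 − 16.875)² / 16.875 = 0.0750
χ² = 0.0173 + 0.0750 = 0.0923 ≈ 0.092
Degrees of freedom = 2 − 1 = 1; critical value at α = 0.05 is 3.841.
Since 0.092 < 3.841, we fail to reject the null hypothesis — the data are consistent with the 13:3 ratio.

0.092; consistent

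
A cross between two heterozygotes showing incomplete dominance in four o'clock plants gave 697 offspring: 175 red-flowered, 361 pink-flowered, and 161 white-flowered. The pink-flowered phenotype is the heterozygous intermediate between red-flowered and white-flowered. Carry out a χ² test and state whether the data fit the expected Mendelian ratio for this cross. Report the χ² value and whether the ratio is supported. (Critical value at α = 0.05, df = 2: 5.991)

With incomplete dominance, a heterozygote × heterozygote cross gives a 1:2:1 phenotypic ratio.
The 1:2:1 ratio has 4 parts, so with N = 697 the expected counts are:
  red-flowered: 697 × 1/4 = 174.25
  pink-flowered: 697 × 2/4 = 348.5
  white-flowered: 697 × 1/4 = 174.25
χ² = Σ (O − E)² / E
  red-flowered: (175 − 174.25)² / 174.25 = 0.0032
  pink-flowered: (361 − 348.5)² / 348.5 = 0.4484
  white-flowered: (161 − 174.25)² / 174.25 = 1.0075
χ² = 0.0032 + 0.4484 + 1.0075 = 1.4591 ≈ 1.459
Degrees of freedom = 3 − 1 = 2; critical value at α = 0.05 is 5.991.
Since 1.459 < 5.991, we fail to reject the null hypothesis — the data are consistent with the 1:2:1 ratio.

1.459; consistent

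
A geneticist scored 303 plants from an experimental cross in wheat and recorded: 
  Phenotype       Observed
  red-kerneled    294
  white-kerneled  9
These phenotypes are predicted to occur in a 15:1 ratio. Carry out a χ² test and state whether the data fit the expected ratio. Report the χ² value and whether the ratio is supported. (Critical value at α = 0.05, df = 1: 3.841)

5.562; not consistent

Total ratio parts = 16. Expected numbers out of 303:
  red-kerneled: 303 × 15/16 = 284.0625
  white-kerneled: 303 × 1/16 = 18.9375
χ² = Σ (O − E)² / E
  red-kerneled: (294 − 284.0625)² / 284.0625 = 0.3476
  white-kerneled: (9 − 18.9375)² / 18.9375 = 5.2147
χ² = 0.3476 + 5.2147 = 5.5623 ≈ 5.562
Degrees of freedom = 2 − 1 = 1; critical value at α = 0.05 is 3.841.
Since 5.562 > 3.841, we reject the null hypothesis — the data do not fit the 15:1 ratio.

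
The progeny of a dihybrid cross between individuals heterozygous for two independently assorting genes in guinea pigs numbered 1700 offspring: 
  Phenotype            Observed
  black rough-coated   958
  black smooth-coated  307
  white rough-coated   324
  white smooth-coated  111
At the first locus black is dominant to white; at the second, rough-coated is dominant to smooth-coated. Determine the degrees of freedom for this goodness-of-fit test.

A dihybrid F₂ with independent assortment and complete dominance at both loci gives a 9:3:3:1 phenotypic ratio.
A goodness-of-fit test with 4 phenotype classes has df = 4 − 1 = 3.

3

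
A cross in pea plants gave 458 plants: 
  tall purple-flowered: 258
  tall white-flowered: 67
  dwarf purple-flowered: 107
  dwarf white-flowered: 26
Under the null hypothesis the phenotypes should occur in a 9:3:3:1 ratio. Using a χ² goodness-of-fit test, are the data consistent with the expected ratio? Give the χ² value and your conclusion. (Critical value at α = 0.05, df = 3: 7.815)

The 9:3:3:1 ratio has 16 parts, so with N = 458 the expected counts are:
  tall purple-flowered: 458 × 9/16 = 257.625
  tall white-flowered: 458 × 3/16 = 85.875
  dwarf purple-flowered: 458 × 3/16 = 85.875
  dwarf white-flowered: 458 × 1/16 = 28.625
χ² = Σ (O − E)² / E
  tall purple-flowered: (258 − 257.625)² / 257.625 = 0.0005
  tall white-flowered: (67 − 85.875)² / 85.875 = 4.1487
  dwarf purple-flowered: (107 − 85.875)² / 85.875 = 5.1967
  dwarf white-flowered: (26 − 28.625)² / 28.625 = 0.2407
χ² = 0.0005 + 4.1487 + 5.1967 + 0.2407 = 9.5866 ≈ 9.587
Degrees of freedom = 4 − 1 = 3; critical value at α = 0.05 is 7.815.
Since 9.587 > 7.815, we reject the null hypothesis — the data do not fit the 9:3:3:1 ratio.

9.587; not consistent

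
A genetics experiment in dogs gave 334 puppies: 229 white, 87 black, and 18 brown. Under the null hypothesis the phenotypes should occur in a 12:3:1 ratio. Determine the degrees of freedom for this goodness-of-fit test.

A goodness-of-fit test with 3 phenotype classes has df = 3 − 1 = 2.

2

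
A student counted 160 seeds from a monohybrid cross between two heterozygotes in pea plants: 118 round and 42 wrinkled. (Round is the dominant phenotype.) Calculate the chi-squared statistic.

0.133

For a monohybrid cross between heterozygotes with complete dominance, the expected phenotypic ratio is 3:1.
Under the 3:1 hypothesis (Σ ratio = 4, N = 160):
  round: 160 × 3/4 = 120
  wrinkled: 160 × 1/4 = 40
χ² = Σ (O − E)² / E
  round: (118 − 120)² / 120 = 0.0333
  wrinkled: (42 − 40)² / 40 = 0.1000
χ² = 0.0333 + 0.1000 = 0.1333 ≈ 0.133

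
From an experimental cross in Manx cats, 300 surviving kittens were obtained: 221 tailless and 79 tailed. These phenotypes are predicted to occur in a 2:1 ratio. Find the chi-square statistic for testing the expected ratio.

6.615

Under the 2:1 hypothesis (Σ ratio = 3, N = 300):
  tailless: 300 × 2/3 = 200
  tailed: 300 × 1/3 = 100
χ² = Σ (O − E)² / E
  tailless: (221 − 200)² / 200 = 2.2050
  tailed: (79 − 100)² / 100 = 4.4100
χ² = 2.2050 + 4.4100 = 6.615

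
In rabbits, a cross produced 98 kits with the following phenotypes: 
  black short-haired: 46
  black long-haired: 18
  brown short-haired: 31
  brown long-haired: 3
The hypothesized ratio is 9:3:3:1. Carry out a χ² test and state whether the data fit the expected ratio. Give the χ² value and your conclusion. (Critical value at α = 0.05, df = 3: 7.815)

11.787; not consistent

Expected counts for N = 98 under a 9:3:3:1 ratio (total parts = 16):
  black short-haired: 98 × 9/16 = 55.125
  black long-haired: 98 × 3/16 = 18.375
  brown short-haired: 98 × 3/16 = 18.375
  brown long-haired: 98 × 1/16 = 6.125
χ² = Σ (O − E)² / E
  black short-haired: (46 − 55.125)² / 55.125 = 1.5105
  black long-haired: (18 − 18.375)² / 18.375 = 0.0077
  brown short-haired: (31 − 18.375)² / 18.375 = 8.6743
  brown long-haired: (3 − 6.125)² / 6.125 = 1.5944
χ² = 1.5105 + 0.0077 + 8.6743 + 1.5944 = 11.7869 ≈ 11.787
Degrees of freedom = 4 − 1 = 3; critical value at α = 0.05 is 7.815.
Since 11.787 > 7.815, we reject the null hypothesis — the data do not fit the 9:3:3:1 ratio.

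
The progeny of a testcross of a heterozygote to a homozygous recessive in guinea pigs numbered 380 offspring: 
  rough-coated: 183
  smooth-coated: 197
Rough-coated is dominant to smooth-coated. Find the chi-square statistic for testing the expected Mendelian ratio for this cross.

0.516

A testcross of a heterozygote (Aa × aa) gives a 1:1 phenotypic ratio.
Total ratio parts = 2. Expected numbers out of 380:
  rough-coated: 380 × 1/2 = 190
  smooth-coated: 380 × 1/2 = 190
χ² = Σ (O − E)² / E
  rough-coated: (183 − 190)² / 190 = 0.2579
  smooth-coated: (197 − 190)² / 190 = 0.2579
χ² = 0.2579 + 0.2579 = 0.5158 ≈ 0.516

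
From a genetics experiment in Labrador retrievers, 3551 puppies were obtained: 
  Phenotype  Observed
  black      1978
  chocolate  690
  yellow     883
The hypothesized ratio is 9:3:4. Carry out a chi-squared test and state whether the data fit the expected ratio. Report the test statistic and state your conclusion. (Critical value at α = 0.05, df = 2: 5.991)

1.093; consistent

Total ratio parts = 16. Expected numbers out of 3551:
  black: 3551 × 9/16 = 1997.4375
  chocolate: 3551 × 3/16 = 665.8125
  yellow: 3551 × 4/16 = 887.75
χ² = Σ (O − E)² / E
  black: (1978 − 1997.4375)² / 1997.4375 = 0.1892
  chocolate: (690 − 665.8125)² / 665.8125 = 0.8787
  yellow: (883 − 887.75)² / 887.75 = 0.0254
χ² = 0.1892 + 0.8787 + 0.0254 = 1.0933 ≈ 1.093
Degrees of freedom = 3 − 1 = 2; critical value at α = 0.05 is 5.991.
Since 1.093 < 5.991, we fail to reject the null hypothesis — the data are consistent with the 9:3:4 ratio.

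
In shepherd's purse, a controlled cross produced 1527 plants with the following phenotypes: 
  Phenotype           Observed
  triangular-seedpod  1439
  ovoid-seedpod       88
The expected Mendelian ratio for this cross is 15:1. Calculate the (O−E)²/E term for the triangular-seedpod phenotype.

0.039

The 15:1 ratio has 16 parts, so with N = 1527 the expected counts are:
  triangular-seedpod: 1527 × 15/16 = 1431.5625
  ovoid-seedpod: 1527 × 1/16 = 95.4375
Contribution of triangular-seedpod: (1439 − 1431.5625)² / 1431.5625 = 0.0386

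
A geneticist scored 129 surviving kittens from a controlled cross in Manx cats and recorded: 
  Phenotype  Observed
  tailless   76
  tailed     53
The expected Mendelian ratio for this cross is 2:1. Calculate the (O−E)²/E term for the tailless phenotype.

1.163

Under the 2:1 hypothesis (Σ ratio = 3, N = 129):
  tailless: 129 × 2/3 = 86
  tailed: 129 × 1/3 = 43
Contribution of tailless: (76 − 86)² / 86 = 1.1628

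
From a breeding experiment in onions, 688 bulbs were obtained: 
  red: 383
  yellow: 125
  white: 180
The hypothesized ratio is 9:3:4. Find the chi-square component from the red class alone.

0.041

Total ratio parts = 16. Expected numbers out of 688:
  red: 688 × 9/16 = 387
  yellow: 688 × 3/16 = 129
  white: 688 × 4/16 = 172
Contribution of red: (383 − 387)² / 387 = 0.0413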